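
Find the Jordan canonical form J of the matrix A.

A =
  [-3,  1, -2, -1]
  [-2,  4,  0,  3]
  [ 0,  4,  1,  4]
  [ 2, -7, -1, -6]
J_3(-1) ⊕ J_1(-1)

The characteristic polynomial is
  det(x·I − A) = x^4 + 4*x^3 + 6*x^2 + 4*x + 1 = (x + 1)^4

Eigenvalues and multiplicities (the geometric multiplicity of λ is n − rank(A − λI), which equals the number of Jordan blocks for λ):
  λ = -1: algebraic multiplicity = 4, geometric multiplicity = 2

Determining the block sizes for each eigenvalue:
  λ = -1: with am = 4 and gm = 2, the partition is not yet determined (e.g. several partitions of 4 into 2 parts exist). Let N = A − (-1)·I. Computing rank(N^1) = 2, rank(N^2) = 1, rank(N^3) = 0; the number of blocks of size ≥ j is rank(N^{j−1}) − rank(N^j), giving [2, 1, 1]. So we have 1 block(s) of size 3, 1 block(s) of size 1 → block sizes [3, 1]

Assembling the blocks gives a Jordan form
J =
  [-1,  1,  0,  0]
  [ 0, -1,  1,  0]
  [ 0,  0, -1,  0]
  [ 0,  0,  0, -1]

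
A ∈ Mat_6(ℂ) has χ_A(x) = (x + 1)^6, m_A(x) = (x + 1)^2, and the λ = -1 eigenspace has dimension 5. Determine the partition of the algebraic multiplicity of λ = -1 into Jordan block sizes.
Block sizes for λ = -1: [2, 1, 1, 1, 1]

Step 1 — from the characteristic polynomial, algebraic multiplicity of λ = -1 is 6. From dim ker(A − (-1)·I) = 5, there are exactly 5 Jordan blocks for λ = -1.
Step 2 — from the minimal polynomial, the factor (x + 1)^2 tells us the largest block for λ = -1 has size 2.
Step 3 — with total size 6, 5 blocks, and largest block 2, the block sizes (in nonincreasing order) are [2, 1, 1, 1, 1].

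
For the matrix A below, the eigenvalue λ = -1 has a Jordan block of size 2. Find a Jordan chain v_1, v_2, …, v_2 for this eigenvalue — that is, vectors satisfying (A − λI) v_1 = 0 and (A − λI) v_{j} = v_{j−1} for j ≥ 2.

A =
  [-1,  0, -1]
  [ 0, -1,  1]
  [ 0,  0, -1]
A Jordan chain for λ = -1 of length 2:
v_1 = (-1, 1, 0)ᵀ
v_2 = (0, 0, 1)ᵀ

Let N = A − (-1)·I. We want v_2 with N^2 v_2 = 0 but N^1 v_2 ≠ 0; then v_{j-1} := N · v_j for j = 2, …, 2.

Pick v_2 = (0, 0, 1)ᵀ.
Then v_1 = N · v_2 = (-1, 1, 0)ᵀ.

Sanity check: (A − (-1)·I) v_1 = (0, 0, 0)ᵀ = 0. ✓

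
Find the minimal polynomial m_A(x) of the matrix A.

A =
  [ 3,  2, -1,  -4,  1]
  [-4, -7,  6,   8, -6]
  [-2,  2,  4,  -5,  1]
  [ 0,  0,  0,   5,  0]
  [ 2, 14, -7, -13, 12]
x^4 - 12*x^3 + 46*x^2 - 60*x + 25

The characteristic polynomial is χ_A(x) = (x - 5)^3*(x - 1)^2, so the eigenvalues are known. The minimal polynomial is
  m_A(x) = Π_λ (x − λ)^{k_λ}
where k_λ is the size of the *largest* Jordan block for λ (equivalently, the smallest k with (A − λI)^k v = 0 for every generalised eigenvector v of λ).

  λ = 1: largest Jordan block has size 2, contributing (x − 1)^2
  λ = 5: largest Jordan block has size 2, contributing (x − 5)^2

So m_A(x) = (x - 5)^2*(x - 1)^2 = x^4 - 12*x^3 + 46*x^2 - 60*x + 25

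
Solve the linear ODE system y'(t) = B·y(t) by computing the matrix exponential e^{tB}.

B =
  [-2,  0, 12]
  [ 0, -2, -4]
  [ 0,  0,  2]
e^{tB} =
  [exp(-2*t), 0, 3*exp(2*t) - 3*exp(-2*t)]
  [0, exp(-2*t), -exp(2*t) + exp(-2*t)]
  [0, 0, exp(2*t)]

Strategy: write B = P · J · P⁻¹ where J is a Jordan canonical form, so e^{tB} = P · e^{tJ} · P⁻¹, and e^{tJ} can be computed block-by-block.

B has Jordan form
J =
  [-2,  0, 0]
  [ 0, -2, 0]
  [ 0,  0, 2]
(up to reordering of blocks).

Per-block formulas:
  For a 1×1 block at λ = -2: exp(t · [-2]) = [e^(-2t)].
  For a 1×1 block at λ = 2: exp(t · [2]) = [e^(2t)].

After assembling e^{tJ} and conjugating by P, we get:

e^{tB} =
  [exp(-2*t), 0, 3*exp(2*t) - 3*exp(-2*t)]
  [0, exp(-2*t), -exp(2*t) + exp(-2*t)]
  [0, 0, exp(2*t)]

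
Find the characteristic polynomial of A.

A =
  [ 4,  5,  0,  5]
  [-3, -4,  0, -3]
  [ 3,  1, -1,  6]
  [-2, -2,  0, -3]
x^4 + 4*x^3 + 6*x^2 + 4*x + 1

Expanding det(x·I − A) (e.g. by cofactor expansion or by noting that A is similar to its Jordan form J, which has the same characteristic polynomial as A) gives
  χ_A(x) = x^4 + 4*x^3 + 6*x^2 + 4*x + 1
which factors as (x + 1)^4. The eigenvalues (with algebraic multiplicities) are λ = -1 with multiplicity 4.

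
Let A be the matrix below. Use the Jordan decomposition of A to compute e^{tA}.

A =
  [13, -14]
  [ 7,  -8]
e^{tA} =
  [2*exp(6*t) - exp(-t), -2*exp(6*t) + 2*exp(-t)]
  [exp(6*t) - exp(-t), -exp(6*t) + 2*exp(-t)]

Strategy: write A = P · J · P⁻¹ where J is a Jordan canonical form, so e^{tA} = P · e^{tJ} · P⁻¹, and e^{tJ} can be computed block-by-block.

A has Jordan form
J =
  [-1, 0]
  [ 0, 6]
(up to reordering of blocks).

Per-block formulas:
  For a 1×1 block at λ = -1: exp(t · [-1]) = [e^(-1t)].
  For a 1×1 block at λ = 6: exp(t · [6]) = [e^(6t)].

After assembling e^{tJ} and conjugating by P, we get:

e^{tA} =
  [2*exp(6*t) - exp(-t), -2*exp(6*t) + 2*exp(-t)]
  [exp(6*t) - exp(-t), -exp(6*t) + 2*exp(-t)]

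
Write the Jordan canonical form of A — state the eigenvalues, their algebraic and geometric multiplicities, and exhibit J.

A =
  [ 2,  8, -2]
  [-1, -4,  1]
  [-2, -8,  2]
J_2(0) ⊕ J_1(0)

The characteristic polynomial is
  det(x·I − A) = x^3

Eigenvalues and multiplicities (the geometric multiplicity of λ is n − rank(A − λI), which equals the number of Jordan blocks for λ):
  λ = 0: algebraic multiplicity = 3, geometric multiplicity = 2

Determining the block sizes for each eigenvalue:
  λ = 0: 2 blocks summing to 3 forces exactly one block of size 2 and the rest size 1 → block sizes [2, 1]

Assembling the blocks gives a Jordan form
J =
  [0, 1, 0]
  [0, 0, 0]
  [0, 0, 0]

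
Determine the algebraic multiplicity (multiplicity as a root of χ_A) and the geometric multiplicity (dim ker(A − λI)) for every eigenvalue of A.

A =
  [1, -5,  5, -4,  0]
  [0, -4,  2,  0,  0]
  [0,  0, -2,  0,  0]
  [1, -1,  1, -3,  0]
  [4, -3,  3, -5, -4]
λ = -4: alg = 2, geom = 1; λ = -2: alg = 1, geom = 1; λ = -1: alg = 2, geom = 1

Step 1 — factor the characteristic polynomial to read off the algebraic multiplicities:
  χ_A(x) = (x + 1)^2*(x + 2)*(x + 4)^2

Step 2 — compute geometric multiplicities via the rank-nullity identity g(λ) = n − rank(A − λI):
  rank(A − (-4)·I) = 4, so dim ker(A − (-4)·I) = n − 4 = 1
  rank(A − (-2)·I) = 4, so dim ker(A − (-2)·I) = n − 4 = 1
  rank(A − (-1)·I) = 4, so dim ker(A − (-1)·I) = n − 4 = 1

Summary:
  λ = -4: algebraic multiplicity = 2, geometric multiplicity = 1
  λ = -2: algebraic multiplicity = 1, geometric multiplicity = 1
  λ = -1: algebraic multiplicity = 2, geometric multiplicity = 1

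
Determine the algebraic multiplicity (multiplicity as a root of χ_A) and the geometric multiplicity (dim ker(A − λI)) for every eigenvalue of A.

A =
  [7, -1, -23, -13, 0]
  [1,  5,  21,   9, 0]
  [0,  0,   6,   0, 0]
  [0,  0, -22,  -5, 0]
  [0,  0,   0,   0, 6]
λ = -5: alg = 1, geom = 1; λ = 6: alg = 4, geom = 3

Step 1 — factor the characteristic polynomial to read off the algebraic multiplicities:
  χ_A(x) = (x - 6)^4*(x + 5)

Step 2 — compute geometric multiplicities via the rank-nullity identity g(λ) = n − rank(A − λI):
  rank(A − (-5)·I) = 4, so dim ker(A − (-5)·I) = n − 4 = 1
  rank(A − (6)·I) = 2, so dim ker(A − (6)·I) = n − 2 = 3

Summary:
  λ = -5: algebraic multiplicity = 1, geometric multiplicity = 1
  λ = 6: algebraic multiplicity = 4, geometric multiplicity = 3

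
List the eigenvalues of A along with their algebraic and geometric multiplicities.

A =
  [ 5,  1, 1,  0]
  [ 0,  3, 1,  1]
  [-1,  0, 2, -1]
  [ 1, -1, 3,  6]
λ = 4: alg = 4, geom = 2

Step 1 — factor the characteristic polynomial to read off the algebraic multiplicities:
  χ_A(x) = (x - 4)^4

Step 2 — compute geometric multiplicities via the rank-nullity identity g(λ) = n − rank(A − λI):
  rank(A − (4)·I) = 2, so dim ker(A − (4)·I) = n − 2 = 2

Summary:
  λ = 4: algebraic multiplicity = 4, geometric multiplicity = 2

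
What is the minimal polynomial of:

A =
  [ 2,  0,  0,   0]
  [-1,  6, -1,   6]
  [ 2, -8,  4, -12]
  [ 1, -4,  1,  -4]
x^2 - 4*x + 4

The characteristic polynomial is χ_A(x) = (x - 2)^4, so the eigenvalues are known. The minimal polynomial is
  m_A(x) = Π_λ (x − λ)^{k_λ}
where k_λ is the size of the *largest* Jordan block for λ (equivalently, the smallest k with (A − λI)^k v = 0 for every generalised eigenvector v of λ).

  λ = 2: largest Jordan block has size 2, contributing (x − 2)^2

So m_A(x) = (x - 2)^2 = x^2 - 4*x + 4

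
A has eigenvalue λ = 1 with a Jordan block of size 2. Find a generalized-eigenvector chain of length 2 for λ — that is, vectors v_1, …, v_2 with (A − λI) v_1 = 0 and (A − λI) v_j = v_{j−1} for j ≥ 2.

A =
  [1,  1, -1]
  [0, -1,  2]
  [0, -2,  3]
A Jordan chain for λ = 1 of length 2:
v_1 = (1, -2, -2)ᵀ
v_2 = (0, 1, 0)ᵀ

Let N = A − (1)·I. We want v_2 with N^2 v_2 = 0 but N^1 v_2 ≠ 0; then v_{j-1} := N · v_j for j = 2, …, 2.

Pick v_2 = (0, 1, 0)ᵀ.
Then v_1 = N · v_2 = (1, -2, -2)ᵀ.

Sanity check: (A − (1)·I) v_1 = (0, 0, 0)ᵀ = 0. ✓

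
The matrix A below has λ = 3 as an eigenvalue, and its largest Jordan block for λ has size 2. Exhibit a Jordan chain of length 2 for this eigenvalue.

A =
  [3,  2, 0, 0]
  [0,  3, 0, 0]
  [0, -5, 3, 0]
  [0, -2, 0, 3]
A Jordan chain for λ = 3 of length 2:
v_1 = (2, 0, -5, -2)ᵀ
v_2 = (0, 1, 0, 0)ᵀ

Let N = A − (3)·I. We want v_2 with N^2 v_2 = 0 but N^1 v_2 ≠ 0; then v_{j-1} := N · v_j for j = 2, …, 2.

Pick v_2 = (0, 1, 0, 0)ᵀ.
Then v_1 = N · v_2 = (2, 0, -5, -2)ᵀ.

Sanity check: (A − (3)·I) v_1 = (0, 0, 0, 0)ᵀ = 0. ✓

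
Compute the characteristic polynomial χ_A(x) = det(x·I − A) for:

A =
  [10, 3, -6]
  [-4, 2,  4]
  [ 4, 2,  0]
x^3 - 12*x^2 + 48*x - 64

Expanding det(x·I − A) (e.g. by cofactor expansion or by noting that A is similar to its Jordan form J, which has the same characteristic polynomial as A) gives
  χ_A(x) = x^3 - 12*x^2 + 48*x - 64
which factors as (x - 4)^3. The eigenvalues (with algebraic multiplicities) are λ = 4 with multiplicity 3.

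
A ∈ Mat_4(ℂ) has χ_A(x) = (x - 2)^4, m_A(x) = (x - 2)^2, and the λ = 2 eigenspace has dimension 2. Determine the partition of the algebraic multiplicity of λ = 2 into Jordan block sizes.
Block sizes for λ = 2: [2, 2]

Step 1 — from the characteristic polynomial, algebraic multiplicity of λ = 2 is 4. From dim ker(A − (2)·I) = 2, there are exactly 2 Jordan blocks for λ = 2.
Step 2 — from the minimal polynomial, the factor (x − 2)^2 tells us the largest block for λ = 2 has size 2.
Step 3 — with total size 4, 2 blocks, and largest block 2, the block sizes (in nonincreasing order) are [2, 2].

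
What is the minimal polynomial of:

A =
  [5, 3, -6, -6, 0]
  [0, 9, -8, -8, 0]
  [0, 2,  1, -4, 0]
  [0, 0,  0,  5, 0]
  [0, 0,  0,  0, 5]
x^2 - 10*x + 25

The characteristic polynomial is χ_A(x) = (x - 5)^5, so the eigenvalues are known. The minimal polynomial is
  m_A(x) = Π_λ (x − λ)^{k_λ}
where k_λ is the size of the *largest* Jordan block for λ (equivalently, the smallest k with (A − λI)^k v = 0 for every generalised eigenvector v of λ).

  λ = 5: largest Jordan block has size 2, contributing (x − 5)^2

So m_A(x) = (x - 5)^2 = x^2 - 10*x + 25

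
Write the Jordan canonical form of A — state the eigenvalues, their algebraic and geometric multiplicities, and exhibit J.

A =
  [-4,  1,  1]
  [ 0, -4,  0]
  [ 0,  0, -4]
J_2(-4) ⊕ J_1(-4)

The characteristic polynomial is
  det(x·I − A) = x^3 + 12*x^2 + 48*x + 64 = (x + 4)^3

Eigenvalues and multiplicities (the geometric multiplicity of λ is n − rank(A − λI), which equals the number of Jordan blocks for λ):
  λ = -4: algebraic multiplicity = 3, geometric multiplicity = 2

Determining the block sizes for each eigenvalue:
  λ = -4: 2 blocks summing to 3 forces exactly one block of size 2 and the rest size 1 → block sizes [2, 1]

Assembling the blocks gives a Jordan form
J =
  [-4,  1,  0]
  [ 0, -4,  0]
  [ 0,  0, -4]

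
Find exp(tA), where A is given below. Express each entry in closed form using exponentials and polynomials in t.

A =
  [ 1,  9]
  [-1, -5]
e^{tA} =
  [3*t*exp(-2*t) + exp(-2*t), 9*t*exp(-2*t)]
  [-t*exp(-2*t), -3*t*exp(-2*t) + exp(-2*t)]

Strategy: write A = P · J · P⁻¹ where J is a Jordan canonical form, so e^{tA} = P · e^{tJ} · P⁻¹, and e^{tJ} can be computed block-by-block.

A has Jordan form
J =
  [-2,  1]
  [ 0, -2]
(up to reordering of blocks).

Per-block formulas:
  For a 2×2 Jordan block J_2(-2): exp(t · J_2(-2)) = e^(-2t)·(I + t·N), where N is the 2×2 nilpotent shift.

After assembling e^{tJ} and conjugating by P, we get:

e^{tA} =
  [3*t*exp(-2*t) + exp(-2*t), 9*t*exp(-2*t)]
  [-t*exp(-2*t), -3*t*exp(-2*t) + exp(-2*t)]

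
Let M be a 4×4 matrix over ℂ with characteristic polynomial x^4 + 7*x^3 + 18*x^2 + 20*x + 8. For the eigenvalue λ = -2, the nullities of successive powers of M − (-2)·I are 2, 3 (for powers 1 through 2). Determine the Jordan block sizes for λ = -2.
Block sizes for λ = -2: [2, 1]

From the dimensions of kernels of powers, the number of Jordan blocks of size at least j is d_j − d_{j−1} where d_j = dim ker(N^j) (with d_0 = 0). Computing the differences gives [2, 1].
The number of blocks of size exactly k is (#blocks of size ≥ k) − (#blocks of size ≥ k + 1), so the partition is: 1 block(s) of size 1, 1 block(s) of size 2.
In nonincreasing order the block sizes are [2, 1].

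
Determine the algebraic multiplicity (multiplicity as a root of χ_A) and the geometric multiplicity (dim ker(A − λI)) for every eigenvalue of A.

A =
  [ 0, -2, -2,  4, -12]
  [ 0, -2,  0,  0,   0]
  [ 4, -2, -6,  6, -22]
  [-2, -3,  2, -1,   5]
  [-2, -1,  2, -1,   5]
λ = -2: alg = 2, geom = 2; λ = 0: alg = 3, geom = 2

Step 1 — factor the characteristic polynomial to read off the algebraic multiplicities:
  χ_A(x) = x^3*(x + 2)^2

Step 2 — compute geometric multiplicities via the rank-nullity identity g(λ) = n − rank(A − λI):
  rank(A − (-2)·I) = 3, so dim ker(A − (-2)·I) = n − 3 = 2
  rank(A − (0)·I) = 3, so dim ker(A − (0)·I) = n − 3 = 2

Summary:
  λ = -2: algebraic multiplicity = 2, geometric multiplicity = 2
  λ = 0: algebraic multiplicity = 3, geometric multiplicity = 2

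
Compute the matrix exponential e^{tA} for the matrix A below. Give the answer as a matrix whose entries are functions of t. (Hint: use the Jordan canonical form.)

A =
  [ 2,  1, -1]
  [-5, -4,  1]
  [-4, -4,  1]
e^{tA} =
  [t*exp(t) + exp(t), t*exp(t), -t*exp(t)]
  [-t*exp(t) - exp(t) + exp(-3*t), -t*exp(t) + exp(-3*t), t*exp(t)]
  [-exp(t) + exp(-3*t), -exp(t) + exp(-3*t), exp(t)]

Strategy: write A = P · J · P⁻¹ where J is a Jordan canonical form, so e^{tA} = P · e^{tJ} · P⁻¹, and e^{tJ} can be computed block-by-block.

A has Jordan form
J =
  [-3, 0, 0]
  [ 0, 1, 1]
  [ 0, 0, 1]
(up to reordering of blocks).

Per-block formulas:
  For a 2×2 Jordan block J_2(1): exp(t · J_2(1)) = e^(1t)·(I + t·N), where N is the 2×2 nilpotent shift.
  For a 1×1 block at λ = -3: exp(t · [-3]) = [e^(-3t)].

After assembling e^{tJ} and conjugating by P, we get:

e^{tA} =
  [t*exp(t) + exp(t), t*exp(t), -t*exp(t)]
  [-t*exp(t) - exp(t) + exp(-3*t), -t*exp(t) + exp(-3*t), t*exp(t)]
  [-exp(t) + exp(-3*t), -exp(t) + exp(-3*t), exp(t)]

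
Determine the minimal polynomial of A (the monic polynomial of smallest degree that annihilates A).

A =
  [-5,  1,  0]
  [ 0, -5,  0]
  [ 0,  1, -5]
x^2 + 10*x + 25

The characteristic polynomial is χ_A(x) = (x + 5)^3, so the eigenvalues are known. The minimal polynomial is
  m_A(x) = Π_λ (x − λ)^{k_λ}
where k_λ is the size of the *largest* Jordan block for λ (equivalently, the smallest k with (A − λI)^k v = 0 for every generalised eigenvector v of λ).

  λ = -5: largest Jordan block has size 2, contributing (x + 5)^2

So m_A(x) = (x + 5)^2 = x^2 + 10*x + 25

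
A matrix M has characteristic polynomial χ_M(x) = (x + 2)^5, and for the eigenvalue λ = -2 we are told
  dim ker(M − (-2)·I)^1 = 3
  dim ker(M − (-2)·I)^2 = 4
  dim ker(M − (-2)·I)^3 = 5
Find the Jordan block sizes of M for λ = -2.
Block sizes for λ = -2: [3, 1, 1]

From the dimensions of kernels of powers, the number of Jordan blocks of size at least j is d_j − d_{j−1} where d_j = dim ker(N^j) (with d_0 = 0). Computing the differences gives [3, 1, 1].
The number of blocks of size exactly k is (#blocks of size ≥ k) − (#blocks of size ≥ k + 1), so the partition is: 2 block(s) of size 1, 1 block(s) of size 3.
In nonincreasing order the block sizes are [3, 1, 1].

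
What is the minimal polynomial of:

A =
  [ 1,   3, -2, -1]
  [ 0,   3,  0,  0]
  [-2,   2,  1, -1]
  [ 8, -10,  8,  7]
x^2 - 6*x + 9

The characteristic polynomial is χ_A(x) = (x - 3)^4, so the eigenvalues are known. The minimal polynomial is
  m_A(x) = Π_λ (x − λ)^{k_λ}
where k_λ is the size of the *largest* Jordan block for λ (equivalently, the smallest k with (A − λI)^k v = 0 for every generalised eigenvector v of λ).

  λ = 3: largest Jordan block has size 2, contributing (x − 3)^2

So m_A(x) = (x - 3)^2 = x^2 - 6*x + 9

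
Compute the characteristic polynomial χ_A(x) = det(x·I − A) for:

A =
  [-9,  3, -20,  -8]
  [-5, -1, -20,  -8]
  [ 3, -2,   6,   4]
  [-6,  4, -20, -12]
x^4 + 16*x^3 + 96*x^2 + 256*x + 256

Expanding det(x·I − A) (e.g. by cofactor expansion or by noting that A is similar to its Jordan form J, which has the same characteristic polynomial as A) gives
  χ_A(x) = x^4 + 16*x^3 + 96*x^2 + 256*x + 256
which factors as (x + 4)^4. The eigenvalues (with algebraic multiplicities) are λ = -4 with multiplicity 4.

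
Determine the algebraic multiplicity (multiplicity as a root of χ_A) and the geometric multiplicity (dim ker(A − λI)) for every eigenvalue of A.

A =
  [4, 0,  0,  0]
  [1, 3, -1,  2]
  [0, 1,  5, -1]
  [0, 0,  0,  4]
λ = 4: alg = 4, geom = 2

Step 1 — factor the characteristic polynomial to read off the algebraic multiplicities:
  χ_A(x) = (x - 4)^4

Step 2 — compute geometric multiplicities via the rank-nullity identity g(λ) = n − rank(A − λI):
  rank(A − (4)·I) = 2, so dim ker(A − (4)·I) = n − 2 = 2

Summary:
  λ = 4: algebraic multiplicity = 4, geometric multiplicity = 2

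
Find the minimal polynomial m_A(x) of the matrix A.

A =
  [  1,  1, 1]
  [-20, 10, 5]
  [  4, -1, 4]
x^2 - 10*x + 25

The characteristic polynomial is χ_A(x) = (x - 5)^3, so the eigenvalues are known. The minimal polynomial is
  m_A(x) = Π_λ (x − λ)^{k_λ}
where k_λ is the size of the *largest* Jordan block for λ (equivalently, the smallest k with (A − λI)^k v = 0 for every generalised eigenvector v of λ).

  λ = 5: largest Jordan block has size 2, contributing (x − 5)^2

So m_A(x) = (x - 5)^2 = x^2 - 10*x + 25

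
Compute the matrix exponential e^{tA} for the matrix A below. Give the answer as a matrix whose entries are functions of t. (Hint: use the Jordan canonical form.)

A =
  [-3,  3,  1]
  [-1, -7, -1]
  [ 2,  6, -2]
e^{tA} =
  [t*exp(-4*t) + exp(-4*t), 3*t*exp(-4*t), t*exp(-4*t)]
  [-t*exp(-4*t), -3*t*exp(-4*t) + exp(-4*t), -t*exp(-4*t)]
  [2*t*exp(-4*t), 6*t*exp(-4*t), 2*t*exp(-4*t) + exp(-4*t)]

Strategy: write A = P · J · P⁻¹ where J is a Jordan canonical form, so e^{tA} = P · e^{tJ} · P⁻¹, and e^{tJ} can be computed block-by-block.

A has Jordan form
J =
  [-4,  1,  0]
  [ 0, -4,  0]
  [ 0,  0, -4]
(up to reordering of blocks).

Per-block formulas:
  For a 1×1 block at λ = -4: exp(t · [-4]) = [e^(-4t)].
  For a 2×2 Jordan block J_2(-4): exp(t · J_2(-4)) = e^(-4t)·(I + t·N), where N is the 2×2 nilpotent shift.

After assembling e^{tJ} and conjugating by P, we get:

e^{tA} =
  [t*exp(-4*t) + exp(-4*t), 3*t*exp(-4*t), t*exp(-4*t)]
  [-t*exp(-4*t), -3*t*exp(-4*t) + exp(-4*t), -t*exp(-4*t)]
  [2*t*exp(-4*t), 6*t*exp(-4*t), 2*t*exp(-4*t) + exp(-4*t)]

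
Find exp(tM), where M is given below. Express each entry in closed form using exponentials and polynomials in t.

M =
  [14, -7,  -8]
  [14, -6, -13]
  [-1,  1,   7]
e^{tM} =
  [-9*t^2*exp(5*t)/2 + 9*t*exp(5*t) + exp(5*t), 3*t^2*exp(5*t) - 7*t*exp(5*t), 3*t^2*exp(5*t)/2 - 8*t*exp(5*t)]
  [-15*t^2*exp(5*t)/2 + 14*t*exp(5*t), 5*t^2*exp(5*t) - 11*t*exp(5*t) + exp(5*t), 5*t^2*exp(5*t)/2 - 13*t*exp(5*t)]
  [3*t^2*exp(5*t)/2 - t*exp(5*t), -t^2*exp(5*t) + t*exp(5*t), -t^2*exp(5*t)/2 + 2*t*exp(5*t) + exp(5*t)]

Strategy: write M = P · J · P⁻¹ where J is a Jordan canonical form, so e^{tM} = P · e^{tJ} · P⁻¹, and e^{tJ} can be computed block-by-block.

M has Jordan form
J =
  [5, 1, 0]
  [0, 5, 1]
  [0, 0, 5]
(up to reordering of blocks).

Per-block formulas:
  For a 3×3 Jordan block J_3(5): exp(t · J_3(5)) = e^(5t)·(I + t·N + (t^2/2)·N^2), where N is the 3×3 nilpotent shift.

After assembling e^{tJ} and conjugating by P, we get:

e^{tM} =
  [-9*t^2*exp(5*t)/2 + 9*t*exp(5*t) + exp(5*t), 3*t^2*exp(5*t) - 7*t*exp(5*t), 3*t^2*exp(5*t)/2 - 8*t*exp(5*t)]
  [-15*t^2*exp(5*t)/2 + 14*t*exp(5*t), 5*t^2*exp(5*t) - 11*t*exp(5*t) + exp(5*t), 5*t^2*exp(5*t)/2 - 13*t*exp(5*t)]
  [3*t^2*exp(5*t)/2 - t*exp(5*t), -t^2*exp(5*t) + t*exp(5*t), -t^2*exp(5*t)/2 + 2*t*exp(5*t) + exp(5*t)]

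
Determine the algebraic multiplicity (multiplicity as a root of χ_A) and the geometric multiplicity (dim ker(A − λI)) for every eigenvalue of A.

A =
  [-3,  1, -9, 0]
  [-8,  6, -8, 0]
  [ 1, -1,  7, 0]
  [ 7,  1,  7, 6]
λ = -2: alg = 1, geom = 1; λ = 6: alg = 3, geom = 2

Step 1 — factor the characteristic polynomial to read off the algebraic multiplicities:
  χ_A(x) = (x - 6)^3*(x + 2)

Step 2 — compute geometric multiplicities via the rank-nullity identity g(λ) = n − rank(A − λI):
  rank(A − (-2)·I) = 3, so dim ker(A − (-2)·I) = n − 3 = 1
  rank(A − (6)·I) = 2, so dim ker(A − (6)·I) = n − 2 = 2

Summary:
  λ = -2: algebraic multiplicity = 1, geometric multiplicity = 1
  λ = 6: algebraic multiplicity = 3, geometric multiplicity = 2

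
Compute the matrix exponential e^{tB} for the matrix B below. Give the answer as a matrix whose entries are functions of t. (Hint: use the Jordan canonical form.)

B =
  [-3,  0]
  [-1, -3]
e^{tB} =
  [exp(-3*t), 0]
  [-t*exp(-3*t), exp(-3*t)]

Strategy: write B = P · J · P⁻¹ where J is a Jordan canonical form, so e^{tB} = P · e^{tJ} · P⁻¹, and e^{tJ} can be computed block-by-block.

B has Jordan form
J =
  [-3,  1]
  [ 0, -3]
(up to reordering of blocks).

Per-block formulas:
  For a 2×2 Jordan block J_2(-3): exp(t · J_2(-3)) = e^(-3t)·(I + t·N), where N is the 2×2 nilpotent shift.

After assembling e^{tJ} and conjugating by P, we get:

e^{tB} =
  [exp(-3*t), 0]
  [-t*exp(-3*t), exp(-3*t)]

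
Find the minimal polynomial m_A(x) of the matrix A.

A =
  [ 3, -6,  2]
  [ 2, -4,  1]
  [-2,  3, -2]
x^2 + 2*x + 1

The characteristic polynomial is χ_A(x) = (x + 1)^3, so the eigenvalues are known. The minimal polynomial is
  m_A(x) = Π_λ (x − λ)^{k_λ}
where k_λ is the size of the *largest* Jordan block for λ (equivalently, the smallest k with (A − λI)^k v = 0 for every generalised eigenvector v of λ).

  λ = -1: largest Jordan block has size 2, contributing (x + 1)^2

So m_A(x) = (x + 1)^2 = x^2 + 2*x + 1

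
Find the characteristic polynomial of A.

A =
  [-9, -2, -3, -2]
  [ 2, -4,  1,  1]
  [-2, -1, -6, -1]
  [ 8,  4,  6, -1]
x^4 + 20*x^3 + 150*x^2 + 500*x + 625

Expanding det(x·I − A) (e.g. by cofactor expansion or by noting that A is similar to its Jordan form J, which has the same characteristic polynomial as A) gives
  χ_A(x) = x^4 + 20*x^3 + 150*x^2 + 500*x + 625
which factors as (x + 5)^4. The eigenvalues (with algebraic multiplicities) are λ = -5 with multiplicity 4.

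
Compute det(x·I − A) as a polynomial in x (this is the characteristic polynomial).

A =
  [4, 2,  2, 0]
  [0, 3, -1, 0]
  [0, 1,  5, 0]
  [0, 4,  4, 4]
x^4 - 16*x^3 + 96*x^2 - 256*x + 256

Expanding det(x·I − A) (e.g. by cofactor expansion or by noting that A is similar to its Jordan form J, which has the same characteristic polynomial as A) gives
  χ_A(x) = x^4 - 16*x^3 + 96*x^2 - 256*x + 256
which factors as (x - 4)^4. The eigenvalues (with algebraic multiplicities) are λ = 4 with multiplicity 4.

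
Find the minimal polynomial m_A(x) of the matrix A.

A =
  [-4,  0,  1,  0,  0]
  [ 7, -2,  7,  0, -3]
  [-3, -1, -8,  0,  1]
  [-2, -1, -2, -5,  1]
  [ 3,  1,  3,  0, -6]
x^3 + 15*x^2 + 75*x + 125

The characteristic polynomial is χ_A(x) = (x + 5)^5, so the eigenvalues are known. The minimal polynomial is
  m_A(x) = Π_λ (x − λ)^{k_λ}
where k_λ is the size of the *largest* Jordan block for λ (equivalently, the smallest k with (A − λI)^k v = 0 for every generalised eigenvector v of λ).

  λ = -5: largest Jordan block has size 3, contributing (x + 5)^3

So m_A(x) = (x + 5)^3 = x^3 + 15*x^2 + 75*x + 125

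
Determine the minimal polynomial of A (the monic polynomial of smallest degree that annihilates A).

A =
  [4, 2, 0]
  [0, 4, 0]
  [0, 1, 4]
x^2 - 8*x + 16

The characteristic polynomial is χ_A(x) = (x - 4)^3, so the eigenvalues are known. The minimal polynomial is
  m_A(x) = Π_λ (x − λ)^{k_λ}
where k_λ is the size of the *largest* Jordan block for λ (equivalently, the smallest k with (A − λI)^k v = 0 for every generalised eigenvector v of λ).

  λ = 4: largest Jordan block has size 2, contributing (x − 4)^2

So m_A(x) = (x - 4)^2 = x^2 - 8*x + 16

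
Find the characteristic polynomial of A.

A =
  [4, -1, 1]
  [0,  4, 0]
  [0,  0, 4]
x^3 - 12*x^2 + 48*x - 64

Expanding det(x·I − A) (e.g. by cofactor expansion or by noting that A is similar to its Jordan form J, which has the same characteristic polynomial as A) gives
  χ_A(x) = x^3 - 12*x^2 + 48*x - 64
which factors as (x - 4)^3. The eigenvalues (with algebraic multiplicities) are λ = 4 with multiplicity 3.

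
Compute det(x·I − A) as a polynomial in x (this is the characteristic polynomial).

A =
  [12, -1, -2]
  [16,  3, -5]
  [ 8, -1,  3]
x^3 - 18*x^2 + 108*x - 216

Expanding det(x·I − A) (e.g. by cofactor expansion or by noting that A is similar to its Jordan form J, which has the same characteristic polynomial as A) gives
  χ_A(x) = x^3 - 18*x^2 + 108*x - 216
which factors as (x - 6)^3. The eigenvalues (with algebraic multiplicities) are λ = 6 with multiplicity 3.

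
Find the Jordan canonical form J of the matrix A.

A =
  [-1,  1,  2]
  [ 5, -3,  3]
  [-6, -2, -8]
J_3(-4)

The characteristic polynomial is
  det(x·I − A) = x^3 + 12*x^2 + 48*x + 64 = (x + 4)^3

Eigenvalues and multiplicities (the geometric multiplicity of λ is n − rank(A − λI), which equals the number of Jordan blocks for λ):
  λ = -4: algebraic multiplicity = 3, geometric multiplicity = 1

Determining the block sizes for each eigenvalue:
  λ = -4: one block (gm = 1), so the single block has size am = 3 → block sizes [3]

Assembling the blocks gives a Jordan form
J =
  [-4,  1,  0]
  [ 0, -4,  1]
  [ 0,  0, -4]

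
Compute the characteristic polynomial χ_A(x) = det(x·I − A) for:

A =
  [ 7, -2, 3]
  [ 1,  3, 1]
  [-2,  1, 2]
x^3 - 12*x^2 + 48*x - 64

Expanding det(x·I − A) (e.g. by cofactor expansion or by noting that A is similar to its Jordan form J, which has the same characteristic polynomial as A) gives
  χ_A(x) = x^3 - 12*x^2 + 48*x - 64
which factors as (x - 4)^3. The eigenvalues (with algebraic multiplicities) are λ = 4 with multiplicity 3.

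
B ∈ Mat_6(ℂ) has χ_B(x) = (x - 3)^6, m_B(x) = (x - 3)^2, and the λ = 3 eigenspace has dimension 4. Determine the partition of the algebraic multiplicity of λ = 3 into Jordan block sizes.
Block sizes for λ = 3: [2, 2, 1, 1]

Step 1 — from the characteristic polynomial, algebraic multiplicity of λ = 3 is 6. From dim ker(B − (3)·I) = 4, there are exactly 4 Jordan blocks for λ = 3.
Step 2 — from the minimal polynomial, the factor (x − 3)^2 tells us the largest block for λ = 3 has size 2.
Step 3 — with total size 6, 4 blocks, and largest block 2, the block sizes (in nonincreasing order) are [2, 2, 1, 1].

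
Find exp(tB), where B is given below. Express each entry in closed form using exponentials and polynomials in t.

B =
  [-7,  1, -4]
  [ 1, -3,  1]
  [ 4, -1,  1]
e^{tB} =
  [t^2*exp(-3*t)/2 - 4*t*exp(-3*t) + exp(-3*t), t*exp(-3*t), t^2*exp(-3*t)/2 - 4*t*exp(-3*t)]
  [t*exp(-3*t), exp(-3*t), t*exp(-3*t)]
  [-t^2*exp(-3*t)/2 + 4*t*exp(-3*t), -t*exp(-3*t), -t^2*exp(-3*t)/2 + 4*t*exp(-3*t) + exp(-3*t)]

Strategy: write B = P · J · P⁻¹ where J is a Jordan canonical form, so e^{tB} = P · e^{tJ} · P⁻¹, and e^{tJ} can be computed block-by-block.

B has Jordan form
J =
  [-3,  1,  0]
  [ 0, -3,  1]
  [ 0,  0, -3]
(up to reordering of blocks).

Per-block formulas:
  For a 3×3 Jordan block J_3(-3): exp(t · J_3(-3)) = e^(-3t)·(I + t·N + (t^2/2)·N^2), where N is the 3×3 nilpotent shift.

After assembling e^{tJ} and conjugating by P, we get:

e^{tB} =
  [t^2*exp(-3*t)/2 - 4*t*exp(-3*t) + exp(-3*t), t*exp(-3*t), t^2*exp(-3*t)/2 - 4*t*exp(-3*t)]
  [t*exp(-3*t), exp(-3*t), t*exp(-3*t)]
  [-t^2*exp(-3*t)/2 + 4*t*exp(-3*t), -t*exp(-3*t), -t^2*exp(-3*t)/2 + 4*t*exp(-3*t) + exp(-3*t)]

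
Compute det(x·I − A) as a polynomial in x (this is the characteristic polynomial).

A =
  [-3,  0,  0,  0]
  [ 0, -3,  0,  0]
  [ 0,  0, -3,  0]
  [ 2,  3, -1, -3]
x^4 + 12*x^3 + 54*x^2 + 108*x + 81

Expanding det(x·I − A) (e.g. by cofactor expansion or by noting that A is similar to its Jordan form J, which has the same characteristic polynomial as A) gives
  χ_A(x) = x^4 + 12*x^3 + 54*x^2 + 108*x + 81
which factors as (x + 3)^4. The eigenvalues (with algebraic multiplicities) are λ = -3 with multiplicity 4.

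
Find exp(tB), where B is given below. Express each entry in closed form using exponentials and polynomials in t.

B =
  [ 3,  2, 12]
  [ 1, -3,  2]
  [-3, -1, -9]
e^{tB} =
  [t^2*exp(-3*t) + 6*t*exp(-3*t) + exp(-3*t), 2*t*exp(-3*t), 2*t^2*exp(-3*t) + 12*t*exp(-3*t)]
  [t*exp(-3*t), exp(-3*t), 2*t*exp(-3*t)]
  [-t^2*exp(-3*t)/2 - 3*t*exp(-3*t), -t*exp(-3*t), -t^2*exp(-3*t) - 6*t*exp(-3*t) + exp(-3*t)]

Strategy: write B = P · J · P⁻¹ where J is a Jordan canonical form, so e^{tB} = P · e^{tJ} · P⁻¹, and e^{tJ} can be computed block-by-block.

B has Jordan form
J =
  [-3,  1,  0]
  [ 0, -3,  1]
  [ 0,  0, -3]
(up to reordering of blocks).

Per-block formulas:
  For a 3×3 Jordan block J_3(-3): exp(t · J_3(-3)) = e^(-3t)·(I + t·N + (t^2/2)·N^2), where N is the 3×3 nilpotent shift.

After assembling e^{tJ} and conjugating by P, we get:

e^{tB} =
  [t^2*exp(-3*t) + 6*t*exp(-3*t) + exp(-3*t), 2*t*exp(-3*t), 2*t^2*exp(-3*t) + 12*t*exp(-3*t)]
  [t*exp(-3*t), exp(-3*t), 2*t*exp(-3*t)]
  [-t^2*exp(-3*t)/2 - 3*t*exp(-3*t), -t*exp(-3*t), -t^2*exp(-3*t) - 6*t*exp(-3*t) + exp(-3*t)]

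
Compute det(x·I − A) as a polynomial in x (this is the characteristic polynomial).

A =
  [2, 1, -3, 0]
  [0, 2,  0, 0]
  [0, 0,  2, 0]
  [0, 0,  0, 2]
x^4 - 8*x^3 + 24*x^2 - 32*x + 16

Expanding det(x·I − A) (e.g. by cofactor expansion or by noting that A is similar to its Jordan form J, which has the same characteristic polynomial as A) gives
  χ_A(x) = x^4 - 8*x^3 + 24*x^2 - 32*x + 16
which factors as (x - 2)^4. The eigenvalues (with algebraic multiplicities) are λ = 2 with multiplicity 4.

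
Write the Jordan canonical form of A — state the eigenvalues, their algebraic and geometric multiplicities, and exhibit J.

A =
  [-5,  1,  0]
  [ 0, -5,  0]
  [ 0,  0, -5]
J_2(-5) ⊕ J_1(-5)

The characteristic polynomial is
  det(x·I − A) = x^3 + 15*x^2 + 75*x + 125 = (x + 5)^3

Eigenvalues and multiplicities (the geometric multiplicity of λ is n − rank(A − λI), which equals the number of Jordan blocks for λ):
  λ = -5: algebraic multiplicity = 3, geometric multiplicity = 2

Determining the block sizes for each eigenvalue:
  λ = -5: 2 blocks summing to 3 forces exactly one block of size 2 and the rest size 1 → block sizes [2, 1]

Assembling the blocks gives a Jordan form
J =
  [-5,  1,  0]
  [ 0, -5,  0]
  [ 0,  0, -5]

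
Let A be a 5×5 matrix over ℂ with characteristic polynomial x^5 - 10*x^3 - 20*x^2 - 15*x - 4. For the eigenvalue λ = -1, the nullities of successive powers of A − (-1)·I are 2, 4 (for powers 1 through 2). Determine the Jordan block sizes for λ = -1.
Block sizes for λ = -1: [2, 2]

From the dimensions of kernels of powers, the number of Jordan blocks of size at least j is d_j − d_{j−1} where d_j = dim ker(N^j) (with d_0 = 0). Computing the differences gives [2, 2].
The number of blocks of size exactly k is (#blocks of size ≥ k) − (#blocks of size ≥ k + 1), so the partition is: 2 block(s) of size 2.
In nonincreasing order the block sizes are [2, 2].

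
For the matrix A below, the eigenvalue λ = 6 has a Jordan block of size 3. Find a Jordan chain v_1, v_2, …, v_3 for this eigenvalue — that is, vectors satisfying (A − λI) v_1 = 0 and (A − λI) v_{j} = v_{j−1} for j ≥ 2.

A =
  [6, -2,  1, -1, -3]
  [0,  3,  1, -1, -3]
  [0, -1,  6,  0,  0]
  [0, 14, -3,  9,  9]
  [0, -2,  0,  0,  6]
A Jordan chain for λ = 6 of length 3:
v_1 = (-3, 0, 3, -15, 6)ᵀ
v_2 = (-2, -3, -1, 14, -2)ᵀ
v_3 = (0, 1, 0, 0, 0)ᵀ

Let N = A − (6)·I. We want v_3 with N^3 v_3 = 0 but N^2 v_3 ≠ 0; then v_{j-1} := N · v_j for j = 3, …, 2.

Pick v_3 = (0, 1, 0, 0, 0)ᵀ.
Then v_2 = N · v_3 = (-2, -3, -1, 14, -2)ᵀ.
Then v_1 = N · v_2 = (-3, 0, 3, -15, 6)ᵀ.

Sanity check: (A − (6)·I) v_1 = (0, 0, 0, 0, 0)ᵀ = 0. ✓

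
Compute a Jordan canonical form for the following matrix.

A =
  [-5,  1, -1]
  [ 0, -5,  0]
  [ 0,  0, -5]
J_2(-5) ⊕ J_1(-5)

The characteristic polynomial is
  det(x·I − A) = x^3 + 15*x^2 + 75*x + 125 = (x + 5)^3

Eigenvalues and multiplicities (the geometric multiplicity of λ is n − rank(A − λI), which equals the number of Jordan blocks for λ):
  λ = -5: algebraic multiplicity = 3, geometric multiplicity = 2

Determining the block sizes for each eigenvalue:
  λ = -5: 2 blocks summing to 3 forces exactly one block of size 2 and the rest size 1 → block sizes [2, 1]

Assembling the blocks gives a Jordan form
J =
  [-5,  1,  0]
  [ 0, -5,  0]
  [ 0,  0, -5]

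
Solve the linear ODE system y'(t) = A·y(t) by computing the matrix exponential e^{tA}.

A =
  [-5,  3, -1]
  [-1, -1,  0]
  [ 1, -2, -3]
e^{tA} =
  [-2*t*exp(-3*t) + exp(-3*t), t^2*exp(-3*t) + 3*t*exp(-3*t), t^2*exp(-3*t) - t*exp(-3*t)]
  [-t*exp(-3*t), t^2*exp(-3*t)/2 + 2*t*exp(-3*t) + exp(-3*t), t^2*exp(-3*t)/2]
  [t*exp(-3*t), -t^2*exp(-3*t)/2 - 2*t*exp(-3*t), -t^2*exp(-3*t)/2 + exp(-3*t)]

Strategy: write A = P · J · P⁻¹ where J is a Jordan canonical form, so e^{tA} = P · e^{tJ} · P⁻¹, and e^{tJ} can be computed block-by-block.

A has Jordan form
J =
  [-3,  1,  0]
  [ 0, -3,  1]
  [ 0,  0, -3]
(up to reordering of blocks).

Per-block formulas:
  For a 3×3 Jordan block J_3(-3): exp(t · J_3(-3)) = e^(-3t)·(I + t·N + (t^2/2)·N^2), where N is the 3×3 nilpotent shift.

After assembling e^{tJ} and conjugating by P, we get:

e^{tA} =
  [-2*t*exp(-3*t) + exp(-3*t), t^2*exp(-3*t) + 3*t*exp(-3*t), t^2*exp(-3*t) - t*exp(-3*t)]
  [-t*exp(-3*t), t^2*exp(-3*t)/2 + 2*t*exp(-3*t) + exp(-3*t), t^2*exp(-3*t)/2]
  [t*exp(-3*t), -t^2*exp(-3*t)/2 - 2*t*exp(-3*t), -t^2*exp(-3*t)/2 + exp(-3*t)]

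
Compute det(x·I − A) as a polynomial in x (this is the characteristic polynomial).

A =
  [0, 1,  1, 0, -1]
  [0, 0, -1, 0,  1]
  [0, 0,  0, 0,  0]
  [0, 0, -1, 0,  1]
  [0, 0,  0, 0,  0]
x^5

Expanding det(x·I − A) (e.g. by cofactor expansion or by noting that A is similar to its Jordan form J, which has the same characteristic polynomial as A) gives
  χ_A(x) = x^5
which factors as x^5. The eigenvalues (with algebraic multiplicities) are λ = 0 with multiplicity 5.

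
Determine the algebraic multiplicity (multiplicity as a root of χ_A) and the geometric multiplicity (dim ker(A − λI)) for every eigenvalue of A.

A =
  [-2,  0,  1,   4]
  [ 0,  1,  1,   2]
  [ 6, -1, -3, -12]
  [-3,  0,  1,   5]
λ = 0: alg = 3, geom = 1; λ = 1: alg = 1, geom = 1

Step 1 — factor the characteristic polynomial to read off the algebraic multiplicities:
  χ_A(x) = x^3*(x - 1)

Step 2 — compute geometric multiplicities via the rank-nullity identity g(λ) = n − rank(A − λI):
  rank(A − (0)·I) = 3, so dim ker(A − (0)·I) = n − 3 = 1
  rank(A − (1)·I) = 3, so dim ker(A − (1)·I) = n − 3 = 1

Summary:
  λ = 0: algebraic multiplicity = 3, geometric multiplicity = 1
  λ = 1: algebraic multiplicity = 1, geometric multiplicity = 1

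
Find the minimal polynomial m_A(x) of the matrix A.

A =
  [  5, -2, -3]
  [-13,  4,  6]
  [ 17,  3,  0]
x^3 - 9*x^2 + 27*x - 27

The characteristic polynomial is χ_A(x) = (x - 3)^3, so the eigenvalues are known. The minimal polynomial is
  m_A(x) = Π_λ (x − λ)^{k_λ}
where k_λ is the size of the *largest* Jordan block for λ (equivalently, the smallest k with (A − λI)^k v = 0 for every generalised eigenvector v of λ).

  λ = 3: largest Jordan block has size 3, contributing (x − 3)^3

So m_A(x) = (x - 3)^3 = x^3 - 9*x^2 + 27*x - 27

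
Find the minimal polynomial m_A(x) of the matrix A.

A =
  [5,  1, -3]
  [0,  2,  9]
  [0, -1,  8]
x^2 - 10*x + 25

The characteristic polynomial is χ_A(x) = (x - 5)^3, so the eigenvalues are known. The minimal polynomial is
  m_A(x) = Π_λ (x − λ)^{k_λ}
where k_λ is the size of the *largest* Jordan block for λ (equivalently, the smallest k with (A − λI)^k v = 0 for every generalised eigenvector v of λ).

  λ = 5: largest Jordan block has size 2, contributing (x − 5)^2

So m_A(x) = (x - 5)^2 = x^2 - 10*x + 25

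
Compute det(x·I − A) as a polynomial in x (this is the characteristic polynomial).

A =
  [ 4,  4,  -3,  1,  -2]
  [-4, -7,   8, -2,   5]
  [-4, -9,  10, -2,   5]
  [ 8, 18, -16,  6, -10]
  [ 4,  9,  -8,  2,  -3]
x^5 - 10*x^4 + 40*x^3 - 80*x^2 + 80*x - 32

Expanding det(x·I − A) (e.g. by cofactor expansion or by noting that A is similar to its Jordan form J, which has the same characteristic polynomial as A) gives
  χ_A(x) = x^5 - 10*x^4 + 40*x^3 - 80*x^2 + 80*x - 32
which factors as (x - 2)^5. The eigenvalues (with algebraic multiplicities) are λ = 2 with multiplicity 5.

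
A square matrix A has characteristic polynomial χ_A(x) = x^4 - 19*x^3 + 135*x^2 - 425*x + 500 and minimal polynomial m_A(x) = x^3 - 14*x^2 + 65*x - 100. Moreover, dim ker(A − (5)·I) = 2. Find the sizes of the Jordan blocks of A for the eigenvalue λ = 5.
Block sizes for λ = 5: [2, 1]

Step 1 — from the characteristic polynomial, algebraic multiplicity of λ = 5 is 3. From dim ker(A − (5)·I) = 2, there are exactly 2 Jordan blocks for λ = 5.
Step 2 — from the minimal polynomial, the factor (x − 5)^2 tells us the largest block for λ = 5 has size 2.
Step 3 — with total size 3, 2 blocks, and largest block 2, the block sizes (in nonincreasing order) are [2, 1].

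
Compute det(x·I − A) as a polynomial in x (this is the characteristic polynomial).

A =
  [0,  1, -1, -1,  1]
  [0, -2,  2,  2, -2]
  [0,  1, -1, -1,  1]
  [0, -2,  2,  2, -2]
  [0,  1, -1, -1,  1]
x^5

Expanding det(x·I − A) (e.g. by cofactor expansion or by noting that A is similar to its Jordan form J, which has the same characteristic polynomial as A) gives
  χ_A(x) = x^5
which factors as x^5. The eigenvalues (with algebraic multiplicities) are λ = 0 with multiplicity 5.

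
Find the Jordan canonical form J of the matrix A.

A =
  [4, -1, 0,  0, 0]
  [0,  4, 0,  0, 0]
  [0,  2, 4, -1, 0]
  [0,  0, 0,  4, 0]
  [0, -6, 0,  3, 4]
J_2(4) ⊕ J_2(4) ⊕ J_1(4)

The characteristic polynomial is
  det(x·I − A) = x^5 - 20*x^4 + 160*x^3 - 640*x^2 + 1280*x - 1024 = (x - 4)^5

Eigenvalues and multiplicities (the geometric multiplicity of λ is n − rank(A − λI), which equals the number of Jordan blocks for λ):
  λ = 4: algebraic multiplicity = 5, geometric multiplicity = 3

Determining the block sizes for each eigenvalue:
  λ = 4: with am = 5 and gm = 3, the partition is not yet determined (e.g. several partitions of 5 into 3 parts exist). Let N = A − (4)·I. Computing rank(N^1) = 2, rank(N^2) = 0; the number of blocks of size ≥ j is rank(N^{j−1}) − rank(N^j), giving [3, 2]. So we have 2 block(s) of size 2, 1 block(s) of size 1 → block sizes [2, 2, 1]

Assembling the blocks gives a Jordan form
J =
  [4, 1, 0, 0, 0]
  [0, 4, 0, 0, 0]
  [0, 0, 4, 1, 0]
  [0, 0, 0, 4, 0]
  [0, 0, 0, 0, 4]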